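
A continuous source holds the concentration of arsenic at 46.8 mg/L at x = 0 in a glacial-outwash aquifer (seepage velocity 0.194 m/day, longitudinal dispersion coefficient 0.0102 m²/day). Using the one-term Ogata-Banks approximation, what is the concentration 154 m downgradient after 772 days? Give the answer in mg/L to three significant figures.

6.70 mg/L

For a continuous step input, C/C₀ ≈ ½·erfc((x−vt)/(2√(Dt))).
vt = 0.194 × 772 = 149.768 m and 2√(Dt) = 2√(0.0102 × 772) = 5.612 m.
Argument (x−vt)/(2√(Dt)) = (154 − 149.768)/5.612 = 0.7541; ½·erfc(0.7541) = 0.1431.
C = 46.8 × 0.1431 = 6.70 mg/L.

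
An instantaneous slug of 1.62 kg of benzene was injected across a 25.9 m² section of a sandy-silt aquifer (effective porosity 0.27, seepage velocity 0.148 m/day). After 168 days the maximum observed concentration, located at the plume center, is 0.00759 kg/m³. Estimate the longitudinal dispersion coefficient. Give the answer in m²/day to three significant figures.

At the plume center C_max = M/(n_e·A·√(4πDt)), so D = M²/(4πt·(n_e·A·C_max)²).
n_e·A·C_max = 0.27 × 25.9 × 0.00759 = 0.05308 kg/m.
D = 1.62²/(4π × 168 × 0.05308²) = 0.441 m²/day.

0.441 m²/day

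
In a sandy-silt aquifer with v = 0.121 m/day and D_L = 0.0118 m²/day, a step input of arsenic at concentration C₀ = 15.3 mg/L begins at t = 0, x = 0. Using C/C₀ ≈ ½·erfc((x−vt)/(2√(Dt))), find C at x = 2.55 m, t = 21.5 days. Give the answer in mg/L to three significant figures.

For a continuous step input, C/C₀ ≈ ½·erfc((x−vt)/(2√(Dt))).
vt = 0.121 × 21.5 = 2.6015 m and 2√(Dt) = 2√(0.0118 × 21.5) = 1.007 m.
Argument (x−vt)/(2√(Dt)) = (2.55 − 2.6015)/1.007 = -0.05114; ½·erfc(-0.05114) = 0.5288.
C = 15.3 × 0.5288 = 8.09 mg/L.

8.09 mg/L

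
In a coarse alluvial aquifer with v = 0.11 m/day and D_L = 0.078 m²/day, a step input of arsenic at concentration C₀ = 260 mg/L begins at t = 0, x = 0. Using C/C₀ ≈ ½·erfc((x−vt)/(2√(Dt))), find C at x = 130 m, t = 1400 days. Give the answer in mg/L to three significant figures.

246 mg/L

For a continuous step input, C/C₀ ≈ ½·erfc((x−vt)/(2√(Dt))).
vt = 0.11 × 1400 = 154 m and 2√(Dt) = 2√(0.078 × 1400) = 20.90 m.
Argument (x−vt)/(2√(Dt)) = (130 − 154)/20.90 = -1.148; ½·erfc(-1.148) = 0.9478.
C = 260 × 0.9478 = 246 mg/L.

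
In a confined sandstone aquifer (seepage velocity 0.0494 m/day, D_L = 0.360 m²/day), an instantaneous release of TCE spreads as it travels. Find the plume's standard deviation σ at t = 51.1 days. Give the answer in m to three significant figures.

6.07 m

Dispersive spreading gives a Gaussian with σ² = 2Dt; advection only shifts the center.
σ = √(2 × 0.360 × 51.1) = 6.07 m.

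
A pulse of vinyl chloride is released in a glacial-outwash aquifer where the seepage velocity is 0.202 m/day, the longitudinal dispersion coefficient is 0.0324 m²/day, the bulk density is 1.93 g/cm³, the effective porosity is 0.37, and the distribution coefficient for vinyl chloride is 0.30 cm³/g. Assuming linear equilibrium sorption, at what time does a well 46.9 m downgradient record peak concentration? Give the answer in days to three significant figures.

593 days

Retardation factor R = 1 + ρ_b·K_d/n = 1 + 1.93 × 0.30/0.37 = 2.565.
Sorption retards both mechanisms: v_R = v/R = 0.07875 m/day, D_R = D/R = 0.01263 m²/day.
Peak time from v_R²t² + 2D_R t − x² = 0: t = (√(D_R² + v_R²x²) − D_R)/v_R².
√(D_R² + v_R²x²) = √(0.01263² + 0.07875² × 46.9²) = 3.693; v_R² = 0.006202.
t = (3.693 − 0.01263)/0.006202 = 593 days.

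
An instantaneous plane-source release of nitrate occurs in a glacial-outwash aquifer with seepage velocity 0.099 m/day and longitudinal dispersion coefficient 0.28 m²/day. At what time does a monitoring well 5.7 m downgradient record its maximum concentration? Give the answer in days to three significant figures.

For the 1D instantaneous-source solution, setting ∂C/∂t = 0 at fixed x gives v²t² + 2Dt − x² = 0, so t = (√(D² + v²x²) − D)/v².
√(D² + v²x²) = √(0.28² + 0.099² × 5.7²) = 0.6299; v² = 0.009801.
t = (0.6299 − 0.28)/0.009801 = 35.7 days (vs. the pure-advection estimate x/v = 57.6 d).

35.7 days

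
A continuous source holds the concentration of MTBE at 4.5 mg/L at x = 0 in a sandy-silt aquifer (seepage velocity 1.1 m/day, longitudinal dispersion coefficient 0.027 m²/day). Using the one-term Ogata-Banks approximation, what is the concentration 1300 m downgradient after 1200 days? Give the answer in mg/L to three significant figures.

For a continuous step input, C/C₀ ≈ ½·erfc((x−vt)/(2√(Dt))).
vt = 1.1 × 1200 = 1320 m and 2√(Dt) = 2√(0.027 × 1200) = 11.38 m.
Argument (x−vt)/(2√(Dt)) = (1300 − 1320)/11.38 = -1.757; ½·erfc(-1.757) = 0.9935.
C = 4.5 × 0.9935 = 4.47 mg/L.

4.47 mg/L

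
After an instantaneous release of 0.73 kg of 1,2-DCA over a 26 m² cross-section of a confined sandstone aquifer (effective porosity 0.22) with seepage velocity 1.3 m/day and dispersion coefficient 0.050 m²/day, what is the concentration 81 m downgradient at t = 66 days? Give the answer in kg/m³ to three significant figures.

0.00346 kg/m³

For an instantaneous plane source, C(x,t) = M/(n_e·A·√(4πDt)) · exp(−(x−vt)²/(4Dt)), with n_e·A the pore (flow) area.
Plume center vt = 1.3 × 66 = 85.8 m, so the well at 81 m is 4.8 m upgradient of the peak.
√(4πDt) = 6.440 m, giving peak height M/(n_e·A·√(4πDt)) = 0.73/(0.22 × 26 × 6.440) = 0.01982 kg/m³.
(x−vt)²/(4Dt) = (-4.8)²/(4 × 0.050 × 66) = 1.745; exp(−1.745) = 0.1746.
C = 0.01982 × 0.1746 = 0.00346 kg/m³.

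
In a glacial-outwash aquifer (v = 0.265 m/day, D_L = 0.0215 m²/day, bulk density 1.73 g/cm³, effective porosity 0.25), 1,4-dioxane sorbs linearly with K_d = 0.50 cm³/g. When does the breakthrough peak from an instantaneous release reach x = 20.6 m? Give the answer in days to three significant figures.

345 days

Retardation factor R = 1 + ρ_b·K_d/n = 1 + 1.73 × 0.50/0.25 = 4.460.
Sorption retards both mechanisms: v_R = v/R = 0.05942 m/day, D_R = D/R = 0.004821 m²/day.
Peak time from v_R²t² + 2D_R t − x² = 0: t = (√(D_R² + v_R²x²) − D_R)/v_R².
√(D_R² + v_R²x²) = √(0.004821² + 0.05942² × 20.6²) = 1.224; v_R² = 0.003531.
t = (1.224 − 0.004821)/0.003531 = 345 days.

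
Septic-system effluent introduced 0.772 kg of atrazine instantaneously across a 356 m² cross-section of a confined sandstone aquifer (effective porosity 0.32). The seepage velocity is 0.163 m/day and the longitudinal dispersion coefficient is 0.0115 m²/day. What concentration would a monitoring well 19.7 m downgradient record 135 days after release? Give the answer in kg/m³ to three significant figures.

For an instantaneous plane source, C(x,t) = M/(n_e·A·√(4πDt)) · exp(−(x−vt)²/(4Dt)), with n_e·A the pore (flow) area.
Plume center vt = 0.163 × 135 = 22.005 m, so the well at 19.7 m is 2.305 m upgradient of the peak.
√(4πDt) = 4.417 m, giving peak height M/(n_e·A·√(4πDt)) = 0.772/(0.32 × 356 × 4.417) = 0.001534 kg/m³.
(x−vt)²/(4Dt) = (-2.305)²/(4 × 0.0115 × 135) = 0.8556; exp(−0.8556) = 0.4250.
C = 0.001534 × 0.4250 = 0.000652 kg/m³.

0.000652 kg/m³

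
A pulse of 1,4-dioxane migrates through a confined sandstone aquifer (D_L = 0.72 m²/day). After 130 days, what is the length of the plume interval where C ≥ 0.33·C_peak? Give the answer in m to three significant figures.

40.7 m

The plume is Gaussian with σ = √(2Dt) = √(2 × 0.72 × 130) = 13.68 m.
C/C_peak = exp(−Δx²/(2σ²)) = 0.33 ⇒ Δx = σ·√(−2 ln 0.33) = 13.68 × 1.489 = 20.37 m.
Width = 2Δx = 40.7 m.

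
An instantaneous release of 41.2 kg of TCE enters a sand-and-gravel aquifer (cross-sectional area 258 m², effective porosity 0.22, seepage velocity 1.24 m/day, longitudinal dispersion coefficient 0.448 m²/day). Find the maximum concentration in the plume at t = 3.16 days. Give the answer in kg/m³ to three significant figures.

The peak of an instantaneous 1D plume sits at x = vt; there the Gaussian factor is 1 and C_max = M/(n_e·A·√(4πDt)), where n_e·A is the pore area the mass is dissolved in.
√(4πDt) = √(4π × 0.448 × 3.16) = 4.218 m, so C_max = 41.2/(0.22 × 258 × 4.218) = 0.172 kg/m³.

0.172 kg/m³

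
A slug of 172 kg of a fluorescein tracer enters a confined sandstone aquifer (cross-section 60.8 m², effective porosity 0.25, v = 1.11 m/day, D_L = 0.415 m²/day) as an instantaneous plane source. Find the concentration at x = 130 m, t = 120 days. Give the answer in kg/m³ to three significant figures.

0.430 kg/m³

For an instantaneous plane source, C(x,t) = M/(n_e·A·√(4πDt)) · exp(−(x−vt)²/(4Dt)), with n_e·A the pore (flow) area.
Plume center vt = 1.11 × 120 = 133.2 m, so the well at 130 m is 3.2 m upgradient of the peak.
√(4πDt) = 25.02 m, giving peak height M/(n_e·A·√(4πDt)) = 172/(0.25 × 60.8 × 25.02) = 0.4523 kg/m³.
(x−vt)²/(4Dt) = (-3.2)²/(4 × 0.415 × 120) = 0.05141; exp(−0.05141) = 0.9499.
C = 0.4523 × 0.9499 = 0.430 kg/m³.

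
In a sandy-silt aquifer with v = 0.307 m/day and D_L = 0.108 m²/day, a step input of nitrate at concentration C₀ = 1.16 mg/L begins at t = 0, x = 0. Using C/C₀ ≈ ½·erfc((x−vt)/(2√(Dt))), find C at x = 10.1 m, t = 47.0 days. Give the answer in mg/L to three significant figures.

For a continuous step input, C/C₀ ≈ ½·erfc((x−vt)/(2√(Dt))).
vt = 0.307 × 47.0 = 14.429 m and 2√(Dt) = 2√(0.108 × 47.0) = 4.506 m.
Argument (x−vt)/(2√(Dt)) = (10.1 − 14.429)/4.506 = -0.9607; ½·erfc(-0.9607) = 0.9129.
C = 1.16 × 0.9129 = 1.06 mg/L.

1.06 mg/L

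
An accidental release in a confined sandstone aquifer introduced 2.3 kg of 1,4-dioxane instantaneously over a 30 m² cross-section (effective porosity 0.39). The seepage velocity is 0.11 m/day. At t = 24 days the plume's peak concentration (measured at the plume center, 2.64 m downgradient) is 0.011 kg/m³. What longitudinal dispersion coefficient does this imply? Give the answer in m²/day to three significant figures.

At the plume center C_max = M/(n_e·A·√(4πDt)), so D = M²/(4πt·(n_e·A·C_max)²).
n_e·A·C_max = 0.39 × 30 × 0.011 = 0.1287 kg/m.
D = 2.3²/(4π × 24 × 0.1287²) = 1.06 m²/day.

1.06 m²/day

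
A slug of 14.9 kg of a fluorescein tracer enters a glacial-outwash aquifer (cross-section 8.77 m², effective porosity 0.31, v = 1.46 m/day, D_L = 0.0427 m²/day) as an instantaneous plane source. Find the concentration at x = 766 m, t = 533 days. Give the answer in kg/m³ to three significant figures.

0.0635 kg/m³

For an instantaneous plane source, C(x,t) = M/(n_e·A·√(4πDt)) · exp(−(x−vt)²/(4Dt)), with n_e·A the pore (flow) area.
Plume center vt = 1.46 × 533 = 778.18 m, so the well at 766 m is 12.18 m upgradient of the peak.
√(4πDt) = 16.91 m, giving peak height M/(n_e·A·√(4πDt)) = 14.9/(0.31 × 8.77 × 16.91) = 0.3241 kg/m³.
(x−vt)²/(4Dt) = (-12.18)²/(4 × 0.0427 × 533) = 1.630; exp(−1.630) = 0.1959.
C = 0.3241 × 0.1959 = 0.0635 kg/m³.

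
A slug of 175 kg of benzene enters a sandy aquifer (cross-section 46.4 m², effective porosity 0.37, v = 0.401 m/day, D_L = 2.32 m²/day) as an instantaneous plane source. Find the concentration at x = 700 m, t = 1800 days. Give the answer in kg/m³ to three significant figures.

For an instantaneous plane source, C(x,t) = M/(n_e·A·√(4πDt)) · exp(−(x−vt)²/(4Dt)), with n_e·A the pore (flow) area.
Plume center vt = 0.401 × 1800 = 721.8 m, so the well at 700 m is 21.8 m upgradient of the peak.
√(4πDt) = 229.1 m, giving peak height M/(n_e·A·√(4πDt)) = 175/(0.37 × 46.4 × 229.1) = 0.04449 kg/m³.
(x−vt)²/(4Dt) = (-21.8)²/(4 × 2.32 × 1800) = 0.02845; exp(−0.02845) = 0.9720.
C = 0.04449 × 0.9720 = 0.0432 kg/m³.

0.0432 kg/m³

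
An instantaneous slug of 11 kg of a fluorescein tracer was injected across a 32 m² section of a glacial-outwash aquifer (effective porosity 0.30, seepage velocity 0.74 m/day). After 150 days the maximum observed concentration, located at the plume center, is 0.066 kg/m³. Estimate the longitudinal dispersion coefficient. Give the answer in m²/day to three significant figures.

At the plume center C_max = M/(n_e·A·√(4πDt)), so D = M²/(4πt·(n_e·A·C_max)²).
n_e·A·C_max = 0.30 × 32 × 0.066 = 0.6336 kg/m.
D = 11²/(4π × 150 × 0.6336²) = 0.160 m²/day.

0.160 m²/day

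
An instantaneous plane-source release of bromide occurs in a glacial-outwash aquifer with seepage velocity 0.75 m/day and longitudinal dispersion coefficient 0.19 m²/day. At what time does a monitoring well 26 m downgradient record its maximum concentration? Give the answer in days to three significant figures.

For the 1D instantaneous-source solution, setting ∂C/∂t = 0 at fixed x gives v²t² + 2Dt − x² = 0, so t = (√(D² + v²x²) − D)/v².
√(D² + v²x²) = √(0.19² + 0.75² × 26²) = 19.50; v² = 0.5625.
t = (19.50 − 0.19)/0.5625 = 34.3 days (vs. the pure-advection estimate x/v = 34.7 d).

34.3 days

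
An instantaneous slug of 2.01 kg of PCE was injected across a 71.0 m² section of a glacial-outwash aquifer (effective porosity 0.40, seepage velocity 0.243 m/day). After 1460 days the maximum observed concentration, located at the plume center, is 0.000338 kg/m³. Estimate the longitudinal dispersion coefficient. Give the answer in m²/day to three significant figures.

At the plume center C_max = M/(n_e·A·√(4πDt)), so D = M²/(4πt·(n_e·A·C_max)²).
n_e·A·C_max = 0.40 × 71.0 × 0.000338 = 0.009599 kg/m.
D = 2.01²/(4π × 1460 × 0.009599²) = 2.39 m²/day.

2.39 m²/day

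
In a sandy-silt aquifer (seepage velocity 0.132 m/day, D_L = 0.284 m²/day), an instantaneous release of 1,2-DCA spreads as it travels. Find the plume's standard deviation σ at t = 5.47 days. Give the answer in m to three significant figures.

1.76 m

Dispersive spreading gives a Gaussian with σ² = 2Dt; advection only shifts the center.
σ = √(2 × 0.284 × 5.47) = 1.76 m.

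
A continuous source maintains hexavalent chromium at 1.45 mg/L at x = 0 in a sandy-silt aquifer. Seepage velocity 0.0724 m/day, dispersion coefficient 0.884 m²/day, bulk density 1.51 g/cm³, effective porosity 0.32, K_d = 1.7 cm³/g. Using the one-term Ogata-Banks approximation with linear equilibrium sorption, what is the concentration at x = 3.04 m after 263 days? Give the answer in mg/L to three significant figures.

Retardation factor R = 1 + ρ_b·K_d/n = 1 + 1.51 × 1.7/0.32 = 9.022.
Sorption retards both mechanisms: v_R = v/R = 0.008025 m/day, D_R = D/R = 0.09798 m²/day.
v_R·t = 0.008025 × 263 = 2.110575 m; 2√(D_R t) = 10.15 m; argument = (3.04 − 2.110575)/10.15 = 0.09157.
C = C₀ × ½·erfc(0.09157) = 1.45 × 0.4485 = 0.650 mg/L.

0.650 mg/L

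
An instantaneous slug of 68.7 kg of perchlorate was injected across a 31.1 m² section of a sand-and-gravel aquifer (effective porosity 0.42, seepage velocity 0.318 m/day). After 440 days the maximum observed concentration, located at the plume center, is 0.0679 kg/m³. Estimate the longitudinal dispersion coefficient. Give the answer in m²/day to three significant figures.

At the plume center C_max = M/(n_e·A·√(4πDt)), so D = M²/(4πt·(n_e·A·C_max)²).
n_e·A·C_max = 0.42 × 31.1 × 0.0679 = 0.8869 kg/m.
D = 68.7²/(4π × 440 × 0.8869²) = 1.09 m²/day.

1.09 m²/day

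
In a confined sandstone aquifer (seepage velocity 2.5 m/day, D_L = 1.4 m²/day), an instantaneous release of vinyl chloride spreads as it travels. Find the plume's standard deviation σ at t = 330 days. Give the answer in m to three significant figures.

30.4 m

Dispersive spreading gives a Gaussian with σ² = 2Dt; advection only shifts the center.
σ = √(2 × 1.4 × 330) = 30.4 m.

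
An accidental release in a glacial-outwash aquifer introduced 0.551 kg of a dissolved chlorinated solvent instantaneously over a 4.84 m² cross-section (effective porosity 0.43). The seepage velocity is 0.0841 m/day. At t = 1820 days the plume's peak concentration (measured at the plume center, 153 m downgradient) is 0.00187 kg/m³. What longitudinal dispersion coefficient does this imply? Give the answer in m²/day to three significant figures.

At the plume center C_max = M/(n_e·A·√(4πDt)), so D = M²/(4πt·(n_e·A·C_max)²).
n_e·A·C_max = 0.43 × 4.84 × 0.00187 = 0.003892 kg/m.
D = 0.551²/(4π × 1820 × 0.003892²) = 0.876 m²/day.

0.876 m²/day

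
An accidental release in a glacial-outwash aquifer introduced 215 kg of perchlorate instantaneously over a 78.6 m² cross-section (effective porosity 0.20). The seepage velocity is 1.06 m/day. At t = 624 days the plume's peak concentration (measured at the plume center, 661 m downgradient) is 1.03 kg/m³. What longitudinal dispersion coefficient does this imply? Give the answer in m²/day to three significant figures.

0.0225 m²/day

At the plume center C_max = M/(n_e·A·√(4πDt)), so D = M²/(4πt·(n_e·A·C_max)²).
n_e·A·C_max = 0.20 × 78.6 × 1.03 = 16.19 kg/m.
D = 215²/(4π × 624 × 16.19²) = 0.0225 m²/day.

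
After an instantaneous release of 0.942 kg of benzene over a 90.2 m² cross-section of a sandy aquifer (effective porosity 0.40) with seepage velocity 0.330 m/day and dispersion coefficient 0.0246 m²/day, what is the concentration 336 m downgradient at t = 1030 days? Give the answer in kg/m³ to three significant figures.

0.00126 kg/m³

For an instantaneous plane source, C(x,t) = M/(n_e·A·√(4πDt)) · exp(−(x−vt)²/(4Dt)), with n_e·A the pore (flow) area.
Plume center vt = 0.330 × 1030 = 339.9 m, so the well at 336 m is 3.9 m upgradient of the peak.
√(4πDt) = 17.84 m, giving peak height M/(n_e·A·√(4πDt)) = 0.942/(0.40 × 90.2 × 17.84) = 0.001463 kg/m³.
(x−vt)²/(4Dt) = (-3.9)²/(4 × 0.0246 × 1030) = 0.1501; exp(−0.1501) = 0.8606.
C = 0.001463 × 0.8606 = 0.00126 kg/m³.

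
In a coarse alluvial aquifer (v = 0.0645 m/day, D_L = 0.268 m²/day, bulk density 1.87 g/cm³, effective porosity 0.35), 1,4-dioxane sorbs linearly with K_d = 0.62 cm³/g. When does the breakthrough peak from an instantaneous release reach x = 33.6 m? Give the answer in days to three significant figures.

Retardation factor R = 1 + ρ_b·K_d/n = 1 + 1.87 × 0.62/0.35 = 4.313.
Sorption retards both mechanisms: v_R = v/R = 0.01495 m/day, D_R = D/R = 0.06214 m²/day.
Peak time from v_R²t² + 2D_R t − x² = 0: t = (√(D_R² + v_R²x²) − D_R)/v_R².
√(D_R² + v_R²x²) = √(0.06214² + 0.01495² × 33.6²) = 0.5061; v_R² = 0.0002235.
t = (0.5061 − 0.06214)/0.0002235 = 1990 days.

1990 days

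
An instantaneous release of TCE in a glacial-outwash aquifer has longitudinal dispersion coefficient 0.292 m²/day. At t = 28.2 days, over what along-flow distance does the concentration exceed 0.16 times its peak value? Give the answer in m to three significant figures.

15.5 m

The plume is Gaussian with σ = √(2Dt) = √(2 × 0.292 × 28.2) = 4.058 m.
C/C_peak = exp(−Δx²/(2σ²)) = 0.16 ⇒ Δx = σ·√(−2 ln 0.16) = 4.058 × 1.914 = 7.767 m.
Width = 2Δx = 15.5 m.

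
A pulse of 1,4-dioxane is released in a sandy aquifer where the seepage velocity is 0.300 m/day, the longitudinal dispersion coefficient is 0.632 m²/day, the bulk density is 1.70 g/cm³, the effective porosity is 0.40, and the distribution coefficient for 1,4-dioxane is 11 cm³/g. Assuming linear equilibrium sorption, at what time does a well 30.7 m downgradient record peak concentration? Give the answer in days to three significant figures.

Retardation factor R = 1 + ρ_b·K_d/n = 1 + 1.70 × 11/0.40 = 47.75.
Sorption retards both mechanisms: v_R = v/R = 0.006283 m/day, D_R = D/R = 0.01324 m²/day.
Peak time from v_R²t² + 2D_R t − x² = 0: t = (√(D_R² + v_R²x²) − D_R)/v_R².
√(D_R² + v_R²x²) = √(0.01324² + 0.006283² × 30.7²) = 0.1933; v_R² = 3.948e-05.
t = (0.1933 − 0.01324)/3.948e-05 = 4560 days.

4560 days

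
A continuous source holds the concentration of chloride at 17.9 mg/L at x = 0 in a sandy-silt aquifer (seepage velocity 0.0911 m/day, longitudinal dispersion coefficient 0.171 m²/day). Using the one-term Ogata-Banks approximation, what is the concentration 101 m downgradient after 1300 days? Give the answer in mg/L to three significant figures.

For a continuous step input, C/C₀ ≈ ½·erfc((x−vt)/(2√(Dt))).
vt = 0.0911 × 1300 = 118.43 m and 2√(Dt) = 2√(0.171 × 1300) = 29.82 m.
Argument (x−vt)/(2√(Dt)) = (101 − 118.43)/29.82 = -0.5845; ½·erfc(-0.5845) = 0.7958.
C = 17.9 × 0.7958 = 14.2 mg/L.

14.2 mg/L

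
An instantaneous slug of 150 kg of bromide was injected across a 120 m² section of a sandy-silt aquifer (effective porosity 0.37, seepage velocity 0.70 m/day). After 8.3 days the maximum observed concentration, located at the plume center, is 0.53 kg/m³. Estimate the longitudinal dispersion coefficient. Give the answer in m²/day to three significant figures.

0.390 m²/day

At the plume center C_max = M/(n_e·A·√(4πDt)), so D = M²/(4πt·(n_e·A·C_max)²).
n_e·A·C_max = 0.37 × 120 × 0.53 = 23.53 kg/m.
D = 150²/(4π × 8.3 × 23.53²) = 0.390 m²/day.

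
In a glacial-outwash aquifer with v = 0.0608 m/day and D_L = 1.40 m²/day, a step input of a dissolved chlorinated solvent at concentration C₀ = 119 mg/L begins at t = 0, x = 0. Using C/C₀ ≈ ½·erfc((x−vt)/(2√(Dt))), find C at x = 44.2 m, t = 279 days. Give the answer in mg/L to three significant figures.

For a continuous step input, C/C₀ ≈ ½·erfc((x−vt)/(2√(Dt))).
vt = 0.0608 × 279 = 16.9632 m and 2√(Dt) = 2√(1.40 × 279) = 39.53 m.
Argument (x−vt)/(2√(Dt)) = (44.2 − 16.9632)/39.53 = 0.6890; ½·erfc(0.6890) = 0.1649.
C = 119 × 0.1649 = 19.6 mg/L.

19.6 mg/L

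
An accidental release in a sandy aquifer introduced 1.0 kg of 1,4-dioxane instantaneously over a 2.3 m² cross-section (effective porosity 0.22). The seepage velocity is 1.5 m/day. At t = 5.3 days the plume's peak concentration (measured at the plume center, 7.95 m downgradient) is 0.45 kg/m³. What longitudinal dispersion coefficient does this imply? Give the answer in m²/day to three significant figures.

At the plume center C_max = M/(n_e·A·√(4πDt)), so D = M²/(4πt·(n_e·A·C_max)²).
n_e·A·C_max = 0.22 × 2.3 × 0.45 = 0.2277 kg/m.
D = 1.0²/(4π × 5.3 × 0.2277²) = 0.290 m²/day.

0.290 m²/day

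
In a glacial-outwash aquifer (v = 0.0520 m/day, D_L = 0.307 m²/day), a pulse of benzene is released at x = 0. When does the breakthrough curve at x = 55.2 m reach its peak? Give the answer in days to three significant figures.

954 days

For the 1D instantaneous-source solution, setting ∂C/∂t = 0 at fixed x gives v²t² + 2Dt − x² = 0, so t = (√(D² + v²x²) − D)/v².
√(D² + v²x²) = √(0.307² + 0.0520² × 55.2²) = 2.887; v² = 0.002704.
t = (2.887 − 0.307)/0.002704 = 954 days (vs. the pure-advection estimate x/v = 1060 d).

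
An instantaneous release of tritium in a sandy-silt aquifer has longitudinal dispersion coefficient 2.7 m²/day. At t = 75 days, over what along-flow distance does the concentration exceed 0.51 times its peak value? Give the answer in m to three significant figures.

46.7 m

The plume is Gaussian with σ = √(2Dt) = √(2 × 2.7 × 75) = 20.12 m.
C/C_peak = exp(−Δx²/(2σ²)) = 0.51 ⇒ Δx = σ·√(−2 ln 0.51) = 20.12 × 1.160 = 23.34 m.
Width = 2Δx = 46.7 m.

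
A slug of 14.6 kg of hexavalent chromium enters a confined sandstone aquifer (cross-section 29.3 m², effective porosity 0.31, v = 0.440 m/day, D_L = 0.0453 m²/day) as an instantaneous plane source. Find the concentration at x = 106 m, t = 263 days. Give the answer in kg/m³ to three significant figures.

0.0181 kg/m³

For an instantaneous plane source, C(x,t) = M/(n_e·A·√(4πDt)) · exp(−(x−vt)²/(4Dt)), with n_e·A the pore (flow) area.
Plume center vt = 0.440 × 263 = 115.72 m, so the well at 106 m is 9.72 m upgradient of the peak.
√(4πDt) = 12.24 m, giving peak height M/(n_e·A·√(4πDt)) = 14.6/(0.31 × 29.3 × 12.24) = 0.1313 kg/m³.
(x−vt)²/(4Dt) = (-9.72)²/(4 × 0.0453 × 263) = 1.983; exp(−1.983) = 0.1377.
C = 0.1313 × 0.1377 = 0.0181 kg/m³.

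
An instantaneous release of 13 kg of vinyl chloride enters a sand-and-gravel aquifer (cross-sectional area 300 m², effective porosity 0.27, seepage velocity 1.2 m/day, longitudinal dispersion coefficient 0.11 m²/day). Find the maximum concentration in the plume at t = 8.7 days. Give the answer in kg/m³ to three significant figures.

The peak of an instantaneous 1D plume sits at x = vt; there the Gaussian factor is 1 and C_max = M/(n_e·A·√(4πDt)), where n_e·A is the pore area the mass is dissolved in.
√(4πDt) = √(4π × 0.11 × 8.7) = 3.468 m, so C_max = 13/(0.27 × 300 × 3.468) = 0.0463 kg/m³.

0.0463 kg/m³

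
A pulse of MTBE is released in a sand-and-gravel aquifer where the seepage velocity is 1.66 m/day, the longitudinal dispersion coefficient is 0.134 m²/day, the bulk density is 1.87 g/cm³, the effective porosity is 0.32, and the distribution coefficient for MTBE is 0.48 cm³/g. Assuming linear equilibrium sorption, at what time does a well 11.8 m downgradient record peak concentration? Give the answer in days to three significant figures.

26.9 days

Retardation factor R = 1 + ρ_b·K_d/n = 1 + 1.87 × 0.48/0.32 = 3.805.
Sorption retards both mechanisms: v_R = v/R = 0.4363 m/day, D_R = D/R = 0.03522 m²/day.
Peak time from v_R²t² + 2D_R t − x² = 0: t = (√(D_R² + v_R²x²) − D_R)/v_R².
√(D_R² + v_R²x²) = √(0.03522² + 0.4363² × 11.8²) = 5.148; v_R² = 0.1904.
t = (5.148 − 0.03522)/0.1904 = 26.9 days.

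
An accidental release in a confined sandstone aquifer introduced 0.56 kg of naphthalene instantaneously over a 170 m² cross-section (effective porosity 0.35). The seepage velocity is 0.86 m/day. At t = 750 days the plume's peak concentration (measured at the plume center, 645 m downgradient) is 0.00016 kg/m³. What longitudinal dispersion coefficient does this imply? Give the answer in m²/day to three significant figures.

0.367 m²/day

At the plume center C_max = M/(n_e·A·√(4πDt)), so D = M²/(4πt·(n_e·A·C_max)²).
n_e·A·C_max = 0.35 × 170 × 0.00016 = 0.009520 kg/m.
D = 0.56²/(4π × 750 × 0.009520²) = 0.367 m²/day.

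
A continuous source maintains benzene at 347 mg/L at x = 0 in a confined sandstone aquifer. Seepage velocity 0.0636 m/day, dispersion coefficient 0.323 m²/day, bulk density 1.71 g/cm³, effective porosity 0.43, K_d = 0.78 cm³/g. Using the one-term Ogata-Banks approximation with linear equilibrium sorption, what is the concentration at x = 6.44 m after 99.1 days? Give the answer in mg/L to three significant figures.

Retardation factor R = 1 + ρ_b·K_d/n = 1 + 1.71 × 0.78/0.43 = 4.102.
Sorption retards both mechanisms: v_R = v/R = 0.01550 m/day, D_R = D/R = 0.07874 m²/day.
v_R·t = 0.01550 × 99.1 = 1.53605 m; 2√(D_R t) = 5.587 m; argument = (6.44 − 1.53605)/5.587 = 0.8777.
C = C₀ × ½·erfc(0.8777) = 347 × 0.1073 = 37.2 mg/L.

37.2 mg/L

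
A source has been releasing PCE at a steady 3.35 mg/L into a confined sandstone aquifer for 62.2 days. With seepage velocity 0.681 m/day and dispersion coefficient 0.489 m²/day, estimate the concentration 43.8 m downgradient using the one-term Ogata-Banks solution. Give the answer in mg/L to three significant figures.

1.43 mg/L

For a continuous step input, C/C₀ ≈ ½·erfc((x−vt)/(2√(Dt))).
vt = 0.681 × 62.2 = 42.3582 m and 2√(Dt) = 2√(0.489 × 62.2) = 11.03 m.
Argument (x−vt)/(2√(Dt)) = (43.8 − 42.3582)/11.03 = 0.1307; ½·erfc(0.1307) = 0.4267.
C = 3.35 × 0.4267 = 1.43 mg/L.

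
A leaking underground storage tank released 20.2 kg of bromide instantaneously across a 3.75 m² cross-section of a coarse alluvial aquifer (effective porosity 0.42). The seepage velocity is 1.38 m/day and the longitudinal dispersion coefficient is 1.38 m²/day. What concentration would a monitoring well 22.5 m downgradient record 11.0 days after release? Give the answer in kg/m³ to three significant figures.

0.384 kg/m³

For an instantaneous plane source, C(x,t) = M/(n_e·A·√(4πDt)) · exp(−(x−vt)²/(4Dt)), with n_e·A the pore (flow) area.
Plume center vt = 1.38 × 11.0 = 15.18 m, so the well at 22.5 m is 7.32 m downgradient of the peak.
√(4πDt) = 13.81 m, giving peak height M/(n_e·A·√(4πDt)) = 20.2/(0.42 × 3.75 × 13.81) = 0.9287 kg/m³.
(x−vt)²/(4Dt) = (7.32)²/(4 × 1.38 × 11.0) = 0.8825; exp(−0.8825) = 0.4137.
C = 0.9287 × 0.4137 = 0.384 kg/m³.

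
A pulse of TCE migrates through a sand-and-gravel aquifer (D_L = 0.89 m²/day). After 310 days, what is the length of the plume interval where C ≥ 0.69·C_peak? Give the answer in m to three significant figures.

40.5 m

The plume is Gaussian with σ = √(2Dt) = √(2 × 0.89 × 310) = 23.49 m.
C/C_peak = exp(−Δx²/(2σ²)) = 0.69 ⇒ Δx = σ·√(−2 ln 0.69) = 23.49 × 0.8615 = 20.24 m.
Width = 2Δx = 40.5 m.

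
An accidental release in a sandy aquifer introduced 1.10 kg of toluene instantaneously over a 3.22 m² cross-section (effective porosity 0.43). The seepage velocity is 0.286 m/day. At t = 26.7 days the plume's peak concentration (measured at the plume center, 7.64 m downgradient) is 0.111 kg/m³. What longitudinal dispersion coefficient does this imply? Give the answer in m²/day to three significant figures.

0.153 m²/day

At the plume center C_max = M/(n_e·A·√(4πDt)), so D = M²/(4πt·(n_e·A·C_max)²).
n_e·A·C_max = 0.43 × 3.22 × 0.111 = 0.1537 kg/m.
D = 1.10²/(4π × 26.7 × 0.1537²) = 0.153 m²/day.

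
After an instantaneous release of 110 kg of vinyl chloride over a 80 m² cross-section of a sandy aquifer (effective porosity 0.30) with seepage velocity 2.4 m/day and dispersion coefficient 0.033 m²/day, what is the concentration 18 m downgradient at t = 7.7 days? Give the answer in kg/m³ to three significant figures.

For an instantaneous plane source, C(x,t) = M/(n_e·A·√(4πDt)) · exp(−(x−vt)²/(4Dt)), with n_e·A the pore (flow) area.
Plume center vt = 2.4 × 7.7 = 18.48 m, so the well at 18 m is 0.48 m upgradient of the peak.
√(4πDt) = 1.787 m, giving peak height M/(n_e·A·√(4πDt)) = 110/(0.30 × 80 × 1.787) = 2.565 kg/m³.
(x−vt)²/(4Dt) = (-0.48)²/(4 × 0.033 × 7.7) = 0.2267; exp(−0.2267) = 0.7972.
C = 2.565 × 0.7972 = 2.04 kg/m³.

2.04 kg/m³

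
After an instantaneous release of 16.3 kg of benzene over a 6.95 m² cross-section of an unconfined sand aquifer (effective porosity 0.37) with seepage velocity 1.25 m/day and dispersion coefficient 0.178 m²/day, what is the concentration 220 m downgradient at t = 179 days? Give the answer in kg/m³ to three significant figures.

0.284 kg/m³

For an instantaneous plane source, C(x,t) = M/(n_e·A·√(4πDt)) · exp(−(x−vt)²/(4Dt)), with n_e·A the pore (flow) area.
Plume center vt = 1.25 × 179 = 223.75 m, so the well at 220 m is 3.75 m upgradient of the peak.
√(4πDt) = 20.01 m, giving peak height M/(n_e·A·√(4πDt)) = 16.3/(0.37 × 6.95 × 20.01) = 0.3168 kg/m³.
(x−vt)²/(4Dt) = (-3.75)²/(4 × 0.178 × 179) = 0.1103; exp(−0.1103) = 0.8956.
C = 0.3168 × 0.8956 = 0.284 kg/m³.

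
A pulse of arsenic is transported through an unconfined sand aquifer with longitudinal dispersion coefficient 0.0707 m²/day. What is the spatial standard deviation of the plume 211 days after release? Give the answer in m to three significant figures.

5.46 m

Dispersive spreading gives a Gaussian with σ² = 2Dt; advection only shifts the center.
σ = √(2 × 0.0707 × 211) = 5.46 m.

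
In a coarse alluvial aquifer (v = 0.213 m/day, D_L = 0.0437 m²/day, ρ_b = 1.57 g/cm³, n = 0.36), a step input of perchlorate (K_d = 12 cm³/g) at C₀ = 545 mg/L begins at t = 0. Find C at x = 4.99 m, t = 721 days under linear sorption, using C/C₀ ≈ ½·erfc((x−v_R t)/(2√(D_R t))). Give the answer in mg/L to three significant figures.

Retardation factor R = 1 + ρ_b·K_d/n = 1 + 1.57 × 12/0.36 = 53.33.
Sorption retards both mechanisms: v_R = v/R = 0.003994 m/day, D_R = D/R = 0.0008194 m²/day.
v_R·t = 0.003994 × 721 = 2.879674 m; 2√(D_R t) = 1.537 m; argument = (4.99 − 2.879674)/1.537 = 1.373.
C = C₀ × ½·erfc(1.373) = 545 × 0.02609 = 14.2 mg/L.

14.2 mg/L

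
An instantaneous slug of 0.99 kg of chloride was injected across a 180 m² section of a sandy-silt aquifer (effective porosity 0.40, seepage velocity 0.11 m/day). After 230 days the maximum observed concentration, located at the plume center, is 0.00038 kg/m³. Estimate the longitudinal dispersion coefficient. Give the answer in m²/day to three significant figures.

0.453 m²/day

At the plume center C_max = M/(n_e·A·√(4πDt)), so D = M²/(4πt·(n_e·A·C_max)²).
n_e·A·C_max = 0.40 × 180 × 0.00038 = 0.02736 kg/m.
D = 0.99²/(4π × 230 × 0.02736²) = 0.453 m²/day.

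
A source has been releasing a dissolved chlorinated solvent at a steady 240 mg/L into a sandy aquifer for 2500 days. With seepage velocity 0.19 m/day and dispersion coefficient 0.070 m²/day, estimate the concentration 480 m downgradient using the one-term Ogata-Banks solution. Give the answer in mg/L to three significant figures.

For a continuous step input, C/C₀ ≈ ½·erfc((x−vt)/(2√(Dt))).
vt = 0.19 × 2500 = 475 m and 2√(Dt) = 2√(0.070 × 2500) = 26.46 m.
Argument (x−vt)/(2√(Dt)) = (480 − 475)/26.46 = 0.1890; ½·erfc(0.1890) = 0.3946.
C = 240 × 0.3946 = 94.7 mg/L.

94.7 mg/L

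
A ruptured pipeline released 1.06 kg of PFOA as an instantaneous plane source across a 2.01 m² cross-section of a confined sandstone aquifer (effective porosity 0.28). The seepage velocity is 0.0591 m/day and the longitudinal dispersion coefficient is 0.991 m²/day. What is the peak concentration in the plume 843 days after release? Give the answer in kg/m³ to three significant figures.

0.0184 kg/m³

The peak of an instantaneous 1D plume sits at x = vt; there the Gaussian factor is 1 and C_max = M/(n_e·A·√(4πDt)), where n_e·A is the pore area the mass is dissolved in.
√(4πDt) = √(4π × 0.991 × 843) = 102.5 m, so C_max = 1.06/(0.28 × 2.01 × 102.5) = 0.0184 kg/m³.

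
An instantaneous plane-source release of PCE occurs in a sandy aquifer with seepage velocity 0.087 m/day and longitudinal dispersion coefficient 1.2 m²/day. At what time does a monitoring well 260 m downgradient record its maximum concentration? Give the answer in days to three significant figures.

For the 1D instantaneous-source solution, setting ∂C/∂t = 0 at fixed x gives v²t² + 2Dt − x² = 0, so t = (√(D² + v²x²) − D)/v².
√(D² + v²x²) = √(1.2² + 0.087² × 260²) = 22.65; v² = 0.007569.
t = (22.65 − 1.2)/0.007569 = 2830 days (vs. the pure-advection estimate x/v = 2990 d).

2830 days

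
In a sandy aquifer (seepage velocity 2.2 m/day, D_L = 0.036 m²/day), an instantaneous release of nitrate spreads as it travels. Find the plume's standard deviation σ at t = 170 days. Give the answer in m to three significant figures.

3.50 m

Dispersive spreading gives a Gaussian with σ² = 2Dt; advection only shifts the center.
σ = √(2 × 0.036 × 170) = 3.50 m.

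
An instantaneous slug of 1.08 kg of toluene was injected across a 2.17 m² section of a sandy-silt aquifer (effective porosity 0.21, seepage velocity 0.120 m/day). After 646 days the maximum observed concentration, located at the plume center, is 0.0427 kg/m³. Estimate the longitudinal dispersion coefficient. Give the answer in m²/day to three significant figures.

0.379 m²/day

At the plume center C_max = M/(n_e·A·√(4πDt)), so D = M²/(4πt·(n_e·A·C_max)²).
n_e·A·C_max = 0.21 × 2.17 × 0.0427 = 0.01946 kg/m.
D = 1.08²/(4π × 646 × 0.01946²) = 0.379 m²/day.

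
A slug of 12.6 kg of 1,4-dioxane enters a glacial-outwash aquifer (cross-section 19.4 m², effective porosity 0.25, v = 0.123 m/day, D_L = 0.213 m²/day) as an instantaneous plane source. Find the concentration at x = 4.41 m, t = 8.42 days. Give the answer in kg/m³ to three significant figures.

0.112 kg/m³

For an instantaneous plane source, C(x,t) = M/(n_e·A·√(4πDt)) · exp(−(x−vt)²/(4Dt)), with n_e·A the pore (flow) area.
Plume center vt = 0.123 × 8.42 = 1.03566 m, so the well at 4.41 m is 3.37434 m downgradient of the peak.
√(4πDt) = 4.747 m, giving peak height M/(n_e·A·√(4πDt)) = 12.6/(0.25 × 19.4 × 4.747) = 0.5473 kg/m³.
(x−vt)²/(4Dt) = (3.37434)²/(4 × 0.213 × 8.42) = 1.587; exp(−1.587) = 0.2045.
C = 0.5473 × 0.2045 = 0.112 kg/m³.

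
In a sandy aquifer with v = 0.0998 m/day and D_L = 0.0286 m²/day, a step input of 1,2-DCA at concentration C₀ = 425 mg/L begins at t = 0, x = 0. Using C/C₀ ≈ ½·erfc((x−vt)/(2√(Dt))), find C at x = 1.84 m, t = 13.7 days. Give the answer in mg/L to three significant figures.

For a continuous step input, C/C₀ ≈ ½·erfc((x−vt)/(2√(Dt))).
vt = 0.0998 × 13.7 = 1.36726 m and 2√(Dt) = 2√(0.0286 × 13.7) = 1.252 m.
Argument (x−vt)/(2√(Dt)) = (1.84 − 1.36726)/1.252 = 0.3776; ½·erfc(0.3776) = 0.2967.
C = 425 × 0.2967 = 126 mg/L.

126 mg/L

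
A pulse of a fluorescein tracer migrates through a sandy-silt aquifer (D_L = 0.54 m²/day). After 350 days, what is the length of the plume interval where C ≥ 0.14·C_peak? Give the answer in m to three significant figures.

The plume is Gaussian with σ = √(2Dt) = √(2 × 0.54 × 350) = 19.44 m.
C/C_peak = exp(−Δx²/(2σ²)) = 0.14 ⇒ Δx = σ·√(−2 ln 0.14) = 19.44 × 1.983 = 38.55 m.
Width = 2Δx = 77.1 m.

77.1 m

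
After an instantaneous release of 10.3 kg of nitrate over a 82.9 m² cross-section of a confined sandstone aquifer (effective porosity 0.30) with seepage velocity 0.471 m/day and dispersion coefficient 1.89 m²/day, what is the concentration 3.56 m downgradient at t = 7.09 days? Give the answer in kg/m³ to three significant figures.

0.0319 kg/m³

For an instantaneous plane source, C(x,t) = M/(n_e·A·√(4πDt)) · exp(−(x−vt)²/(4Dt)), with n_e·A the pore (flow) area.
Plume center vt = 0.471 × 7.09 = 3.33939 m, so the well at 3.56 m is 0.22061 m downgradient of the peak.
√(4πDt) = 12.98 m, giving peak height M/(n_e·A·√(4πDt)) = 10.3/(0.30 × 82.9 × 12.98) = 0.03191 kg/m³.
(x−vt)²/(4Dt) = (0.22061)²/(4 × 1.89 × 7.09) = 0.0009080; exp(−0.0009080) = 0.9991.
C = 0.03191 × 0.9991 = 0.0319 kg/m³.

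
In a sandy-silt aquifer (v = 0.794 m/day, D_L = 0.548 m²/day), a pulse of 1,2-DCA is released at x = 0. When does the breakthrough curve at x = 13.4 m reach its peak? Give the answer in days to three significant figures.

16.0 days

For the 1D instantaneous-source solution, setting ∂C/∂t = 0 at fixed x gives v²t² + 2Dt − x² = 0, so t = (√(D² + v²x²) − D)/v².
√(D² + v²x²) = √(0.548² + 0.794² × 13.4²) = 10.65; v² = 0.630436.
t = (10.65 − 0.548)/0.630436 = 16.0 days (vs. the pure-advection estimate x/v = 16.9 d).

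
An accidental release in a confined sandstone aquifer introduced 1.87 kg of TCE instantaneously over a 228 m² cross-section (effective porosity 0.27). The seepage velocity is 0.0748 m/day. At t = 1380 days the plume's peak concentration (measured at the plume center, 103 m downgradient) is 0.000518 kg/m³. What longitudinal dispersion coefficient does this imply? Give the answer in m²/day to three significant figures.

0.198 m²/day

At the plume center C_max = M/(n_e·A·√(4πDt)), so D = M²/(4πt·(n_e·A·C_max)²).
n_e·A·C_max = 0.27 × 228 × 0.000518 = 0.03189 kg/m.
D = 1.87²/(4π × 1380 × 0.03189²) = 0.198 m²/day.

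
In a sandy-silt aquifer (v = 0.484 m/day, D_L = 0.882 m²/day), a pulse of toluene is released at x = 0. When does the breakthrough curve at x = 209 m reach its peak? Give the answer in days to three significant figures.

For the 1D instantaneous-source solution, setting ∂C/∂t = 0 at fixed x gives v²t² + 2Dt − x² = 0, so t = (√(D² + v²x²) − D)/v².
√(D² + v²x²) = √(0.882² + 0.484² × 209²) = 101.2; v² = 0.234256.
t = (101.2 − 0.882)/0.234256 = 428 days (vs. the pure-advection estimate x/v = 432 d).

428 days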